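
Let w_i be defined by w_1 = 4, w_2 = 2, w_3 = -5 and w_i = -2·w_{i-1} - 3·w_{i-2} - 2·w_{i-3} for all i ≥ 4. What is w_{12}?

Iterate the recurrence:
w_4 = -4, w_5 = 19, w_6 = -16, w_7 = -17, w_8 = 44, w_9 = -5, w_{10} = -88, w_{11} = 103, w_{12} = 68.

68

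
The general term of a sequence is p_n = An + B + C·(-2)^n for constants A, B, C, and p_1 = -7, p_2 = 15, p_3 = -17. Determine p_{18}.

786499

Plug in n = 1, 2, 3: A + B - 2C = -7; 2A + B + 4C = 15; 3A + B - 8C = -17.
Subtracting the first from the second: A + 6C = 22.
Subtracting the second from the third: A - 12C = -32.
Solving: C = 3, A = 4, then B = -5.
Hence p_{18} = 4·18 + (-5) + 3·262144 = 786499.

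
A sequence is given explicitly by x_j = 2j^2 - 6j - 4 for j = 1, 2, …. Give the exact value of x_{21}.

x_{21} = 2·21^2 - 6·21 - 4 = 752.

752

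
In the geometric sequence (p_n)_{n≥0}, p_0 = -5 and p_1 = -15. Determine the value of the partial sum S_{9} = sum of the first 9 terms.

-49205

Common ratio r = 3.
p_n = (-5)·3^(n-0).
S = (-5)·(3^9 - 1)/(3 - 1) = (-5)·(19683 - 1)/(2) = -49205.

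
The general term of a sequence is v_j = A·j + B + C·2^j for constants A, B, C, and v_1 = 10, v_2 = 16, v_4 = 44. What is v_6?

The three given values yield: A + B + 2C = 10; 2A + B + 4C = 16; 4A + B + 16C = 44.
Subtracting the first from the second: A + 2C = 6.
Subtracting the second from the third: 2A + 12C = 28.
Solving: C = 2, A = 2, then B = 4.
Therefore v_6 = 12 + 4 + 2·64 = 144.

144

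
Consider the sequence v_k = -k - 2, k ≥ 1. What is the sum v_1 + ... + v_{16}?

-168

Over k = 1..16: Σk = 136.
Total = (-1)·136 + (-2)·16 = -168.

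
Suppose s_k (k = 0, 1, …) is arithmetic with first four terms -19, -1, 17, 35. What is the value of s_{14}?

233

Common difference d = 18.
s_k = -19 + (k - 0)·18.
s_{14} = -19 + 14·18 = 233.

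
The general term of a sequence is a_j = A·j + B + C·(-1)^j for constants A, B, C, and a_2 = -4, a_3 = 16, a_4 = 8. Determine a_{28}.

152

Write the equations: 2A + B + C = -4; 3A + B - C = 16; 4A + B + C = 8.
Subtracting the first from the second: A - 2C = 20.
Subtracting the second from the third: A + 2C = -8.
Solving: C = -7, A = 6, then B = -9.
Therefore a_{28} = 168 + (-9) + (-7)·1 = 152.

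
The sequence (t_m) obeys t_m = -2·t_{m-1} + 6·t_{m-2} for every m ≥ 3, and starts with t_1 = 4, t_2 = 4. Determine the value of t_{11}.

203008

Applying the relation repeatedly:
t_3 = 16, t_4 = -8, t_5 = 112, t_6 = -272, t_7 = 1216, t_8 = -4064, t_9 = 15424, t_{10} = -55232, t_{11} = 203008.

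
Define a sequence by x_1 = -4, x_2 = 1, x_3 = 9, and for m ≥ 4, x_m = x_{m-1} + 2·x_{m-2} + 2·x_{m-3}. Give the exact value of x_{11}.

Applying the relation repeatedly:
x_4 = 3, x_5 = 23, x_6 = 47, x_7 = 99, x_8 = 239, x_9 = 531, x_{10} = 1207, x_{11} = 2747.

2747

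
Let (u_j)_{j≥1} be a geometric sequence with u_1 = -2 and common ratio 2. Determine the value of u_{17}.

-131072

u_j = (-2)·2^(j-1).
u_{17} = (-2)·2^16 = -131072.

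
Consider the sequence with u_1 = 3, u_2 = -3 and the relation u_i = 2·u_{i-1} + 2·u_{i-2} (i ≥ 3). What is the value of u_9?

-720

Applying the relation repeatedly:
u_3 = 0  u_4 = -6  u_5 = -12  u_6 = -36  u_7 = -96  u_8 = -264  u_9 = -720.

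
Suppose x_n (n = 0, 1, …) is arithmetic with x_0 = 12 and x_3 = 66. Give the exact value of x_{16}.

300

Common difference d = (66 - 12) / (3 - 0) = 18.
x_n = 12 + (n - 0)·18.
x_{16} = 12 + 16·18 = 300.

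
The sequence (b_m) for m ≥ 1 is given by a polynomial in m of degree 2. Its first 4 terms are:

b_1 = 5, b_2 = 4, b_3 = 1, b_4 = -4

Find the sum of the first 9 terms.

1st diffs: -1, -3, -5.
2nd diffs: -2, -2 (constant).
So b_m = -m^2 + 2m + 4.
Continuing: …, -11, -20, -31, -44, …, b_9 = -59.
Summing m = 1..9 (9 terms) gives -159.

-159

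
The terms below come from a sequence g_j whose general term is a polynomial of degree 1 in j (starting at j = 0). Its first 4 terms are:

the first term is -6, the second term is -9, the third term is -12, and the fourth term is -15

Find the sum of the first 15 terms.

-405

1st diffs: -3, -3, -3 (constant).
So g_j = -3j - 6.
Continuing: …, -18, -21, -24, -27, …, g_{14} = -48.
Summing j = 0..14 (15 terms) gives -405.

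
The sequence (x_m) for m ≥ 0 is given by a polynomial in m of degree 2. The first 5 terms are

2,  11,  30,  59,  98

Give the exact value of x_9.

443

1st diffs: 9, 19, 29, 39.
2nd diffs: 10, 10, 10 (constant).
Newton forward-difference form: x_m = 2 + 9·C(m,1) + 10·C(m,2).
At m = 9: m = 9, so x_9 = 2 + 81 + 360 = 443.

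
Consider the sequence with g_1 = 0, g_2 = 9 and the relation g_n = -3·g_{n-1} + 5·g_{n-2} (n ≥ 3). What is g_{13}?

-49297248

Iterate the recurrence:
g_3 = -27  g_4 = 126  g_5 = -513  …  g_{10} = 668934  g_{11} = -2804517  g_{12} = 11758221  g_{13} = -49297248.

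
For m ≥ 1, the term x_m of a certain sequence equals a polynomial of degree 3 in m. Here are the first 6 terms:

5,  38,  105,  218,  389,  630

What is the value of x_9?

1st diffs: 33, 67, 113, 171, 241.
2nd diffs: 34, 46, 58, 70.
3rd diffs: 12, 12, 12 (constant).
Newton forward-difference form: x_m = 5 + 33·C(m-1,1) + 34·C(m-1,2) + 12·C(m-1,3).
At m = 9: m-1 = 8, so x_9 = 5 + 264 + 952 + 672 = 1893.

1893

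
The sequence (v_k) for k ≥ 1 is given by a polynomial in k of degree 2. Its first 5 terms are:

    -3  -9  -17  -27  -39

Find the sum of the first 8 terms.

1st diffs: -6, -8, -10, -12.
2nd diffs: -2, -2, -2 (constant).
Newton forward-difference form: v_k = -3 + (-6)·C(k-1,1) + (-2)·C(k-1,2).
Continuing: -53, -69, -87.
Summing k = 1..8 (8 terms) gives -304.

-304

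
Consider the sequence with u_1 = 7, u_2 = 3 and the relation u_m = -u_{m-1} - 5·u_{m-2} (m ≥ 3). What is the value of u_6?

-282

Compute successive terms:
u_3 = -38; u_4 = 23; u_5 = 167; u_6 = -282.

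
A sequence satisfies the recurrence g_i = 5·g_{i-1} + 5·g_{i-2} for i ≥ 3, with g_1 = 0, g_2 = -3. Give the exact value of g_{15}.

-24828984375

Iterate the recurrence:
g_3 = -15, g_4 = -90, g_5 = -525, …, g_{12} = -123759375, g_{13} = -724500000, g_{14} = -4241296875, g_{15} = -24828984375.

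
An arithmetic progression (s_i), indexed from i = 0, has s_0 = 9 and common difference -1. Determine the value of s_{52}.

s_i = 9 + (i - 0)·(-1).
s_{52} = 9 + 52·(-1) = -43.

-43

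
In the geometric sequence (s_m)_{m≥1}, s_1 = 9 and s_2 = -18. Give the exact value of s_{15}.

Common ratio r = -2.
s_m = 9·(-2)^(m-1).
s_{15} = 9·(-2)^14 = 147456.

147456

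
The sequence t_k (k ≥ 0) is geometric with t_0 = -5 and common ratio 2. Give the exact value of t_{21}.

t_k = (-5)·2^(k-0).
t_{21} = (-5)·2^21 = -10485760.

-10485760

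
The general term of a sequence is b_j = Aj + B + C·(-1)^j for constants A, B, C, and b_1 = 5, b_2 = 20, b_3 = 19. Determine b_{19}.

Write the equations: A + B - C = 5; 2A + B + C = 20; 3A + B - C = 19.
Subtracting the first from the second: A + 2C = 15.
Subtracting the second from the third: A - 2C = -1.
Solving: C = 4, A = 7, then B = 2.
Therefore b_{19} = 133 + 2 + 4·(-1) = 131.

131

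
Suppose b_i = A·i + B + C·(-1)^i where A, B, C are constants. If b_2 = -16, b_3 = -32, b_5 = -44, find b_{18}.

-112

The three given values yield: 2A + B + C = -16; 3A + B - C = -32; 5A + B - C = -44.
Subtracting the first from the second: A - 2C = -16.
Subtracting the second from the third: 2A = -12.
Solving: C = 5, A = -6, then B = -9.
So b_i = -6·i + (-9) + 5·(-1)^i; at i=18 this is -112.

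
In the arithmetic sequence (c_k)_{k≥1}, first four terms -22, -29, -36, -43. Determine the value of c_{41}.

-302

Common difference d = -7.
c_k = -22 + (k - 1)·(-7).
c_{41} = -22 + 40·(-7) = -302.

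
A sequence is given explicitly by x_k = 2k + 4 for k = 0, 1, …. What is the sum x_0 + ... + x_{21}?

550

Over k = 0..21: Σk = 231.
Total = (2)·231 + (4)·22 = 550.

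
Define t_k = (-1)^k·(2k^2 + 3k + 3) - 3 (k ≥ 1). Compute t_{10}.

(-1)^10 = 1; 2k^2 + 3k + 3 at k=10 is 233; so t_{10} = 230.

230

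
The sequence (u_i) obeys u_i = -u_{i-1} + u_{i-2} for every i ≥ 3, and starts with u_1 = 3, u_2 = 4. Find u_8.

Step forward from the initial values:
u_3 = -1  u_4 = 5  u_5 = -6  u_6 = 11  u_7 = -17  u_8 = 28.

28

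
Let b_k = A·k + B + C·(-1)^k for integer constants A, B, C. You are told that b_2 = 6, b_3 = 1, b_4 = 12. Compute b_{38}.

At k = 2, 3, 4: 2A + B + C = 6; 3A + B - C = 1; 4A + B + C = 12.
Subtracting the first from the second: A - 2C = -5.
Subtracting the second from the third: A + 2C = 11.
Solving: C = 4, A = 3, then B = -4.
Therefore b_{38} = 114 + (-4) + 4·1 = 114.

114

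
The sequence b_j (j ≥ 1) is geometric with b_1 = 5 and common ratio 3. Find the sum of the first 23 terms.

235357947065

b_j = 5·3^(j-1).
S = 5·(3^23 - 1)/(3 - 1) = 5·(94143178827 - 1)/(2) = 235357947065.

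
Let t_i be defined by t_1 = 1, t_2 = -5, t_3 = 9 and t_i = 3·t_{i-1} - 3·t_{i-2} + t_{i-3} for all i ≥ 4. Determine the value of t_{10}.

667

Applying the relation repeatedly:
t_4 = 43  t_5 = 97  t_6 = 171  t_7 = 265  t_8 = 379  t_9 = 513  t_{10} = 667.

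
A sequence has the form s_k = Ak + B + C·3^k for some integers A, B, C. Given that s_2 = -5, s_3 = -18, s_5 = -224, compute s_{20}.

-3486784307

At k = 2, 3, 5: 2A + B + 9C = -5; 3A + B + 27C = -18; 5A + B + 243C = -224.
Subtracting the first from the second: A + 18C = -13.
Subtracting the second from the third: 2A + 216C = -206.
Solving: C = -1, A = 5, then B = -6.
Therefore s_{20} = 100 + (-6) + (-1)·3486784401 = -3486784307.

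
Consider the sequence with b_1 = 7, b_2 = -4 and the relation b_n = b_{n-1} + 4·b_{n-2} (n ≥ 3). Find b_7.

b_3 = 24;  b_4 = 8;  b_5 = 104;  b_6 = 136;  b_7 = 552.

552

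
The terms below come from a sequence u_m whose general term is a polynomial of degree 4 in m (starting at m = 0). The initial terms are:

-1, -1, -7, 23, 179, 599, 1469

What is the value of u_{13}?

45863

1st diffs: 0, -6, 30, 156, 420, 870.
2nd diffs: -6, 36, 126, 264, 450.
3rd diffs: 42, 90, 138, 186.
4th diffs: 48, 48, 48 (constant).
Newton forward-difference form: u_m = -1 + (-6)·C(m,2) + 42·C(m,3) + 48·C(m,4).
At m = 13: m = 13, so u_{13} = -1 - 468 + 12012 + 34320 = 45863.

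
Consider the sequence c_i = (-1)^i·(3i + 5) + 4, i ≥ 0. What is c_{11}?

-34

(-1)^11 = -1; 3i + 5 at i=11 is 38; so c_{11} = -34.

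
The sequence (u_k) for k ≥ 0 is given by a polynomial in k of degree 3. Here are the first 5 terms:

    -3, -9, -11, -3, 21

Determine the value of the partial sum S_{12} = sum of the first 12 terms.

1st diffs: -6, -2, 8, 24.
2nd diffs: 4, 10, 16.
3rd diffs: 6, 6 (constant).
Newton forward-difference form: u_k = -3 + (-6)·C(k,1) + 4·C(k,2) + 6·C(k,3).
Continuing: …, 67, 141, 249, 397, …, u_{11} = 1141.
Summing k = 0..11 (12 terms) gives 3418.

3418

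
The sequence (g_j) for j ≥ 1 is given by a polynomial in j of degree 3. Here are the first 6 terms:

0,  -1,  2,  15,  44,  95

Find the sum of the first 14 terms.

1st diffs: -1, 3, 13, 29, 51.
2nd diffs: 4, 10, 16, 22.
3rd diffs: 6, 6, 6 (constant).
Newton forward-difference form: g_j = (-1)·C(j-1,1) + 4·C(j-1,2) + 6·C(j-1,3).
Continuing: …, 174, 287, 440, 639, …, g_{14} = 2015.
Summing j = 1..14 (14 terms) gives 7371.

7371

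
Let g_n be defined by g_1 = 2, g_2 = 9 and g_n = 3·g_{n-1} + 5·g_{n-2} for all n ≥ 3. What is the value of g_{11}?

3547777

Compute successive terms:
g_3 = 37; g_4 = 156; g_5 = 653; g_6 = 2739; g_7 = 11482; g_8 = 48141; g_9 = 201833; g_{10} = 846204; g_{11} = 3547777.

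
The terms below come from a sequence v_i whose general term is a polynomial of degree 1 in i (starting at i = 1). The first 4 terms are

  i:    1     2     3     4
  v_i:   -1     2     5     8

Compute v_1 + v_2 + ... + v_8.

76

1st diffs: 3, 3, 3 (constant).
So v_i = 3i - 4.
Continuing: 11, 14, 17, 20.
Summing i = 1..8 (8 terms) gives 76.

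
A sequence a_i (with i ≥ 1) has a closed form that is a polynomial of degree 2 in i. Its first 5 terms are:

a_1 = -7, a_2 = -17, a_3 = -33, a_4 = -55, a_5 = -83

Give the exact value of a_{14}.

1st diffs: -10, -16, -22, -28.
2nd diffs: -6, -6, -6 (constant).
Newton forward-difference form: a_i = -7 + (-10)·C(i-1,1) + (-6)·C(i-1,2).
At i = 14: i-1 = 13, so a_{14} = -7 - 130 - 468 = -605.

-605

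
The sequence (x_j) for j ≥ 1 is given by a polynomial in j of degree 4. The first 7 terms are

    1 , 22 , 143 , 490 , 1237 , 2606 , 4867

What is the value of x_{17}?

170257

1st diffs: 21, 121, 347, 747, 1369, 2261.
2nd diffs: 100, 226, 400, 622, 892.
3rd diffs: 126, 174, 222, 270.
4th diffs: 48, 48, 48 (constant).
So x_j = 2j^4 + j^3 - 6j^2 + 2j + 2.
Evaluating at j = 17 gives x_{17} = 170257.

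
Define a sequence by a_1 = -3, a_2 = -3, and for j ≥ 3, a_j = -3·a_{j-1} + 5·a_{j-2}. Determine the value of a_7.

-591

a_3 = -6, a_4 = 3, a_5 = -39, a_6 = 132, a_7 = -591.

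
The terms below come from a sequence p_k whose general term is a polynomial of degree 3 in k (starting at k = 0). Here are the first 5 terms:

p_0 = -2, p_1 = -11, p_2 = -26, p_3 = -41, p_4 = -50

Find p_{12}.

1st diffs: -9, -15, -15, -9.
2nd diffs: -6, 0, 6.
3rd diffs: 6, 6 (constant).
Newton forward-difference form: p_k = -2 + (-9)·C(k,1) + (-6)·C(k,2) + 6·C(k,3).
At k = 12: k = 12, so p_{12} = -2 - 108 - 396 + 1320 = 814.

814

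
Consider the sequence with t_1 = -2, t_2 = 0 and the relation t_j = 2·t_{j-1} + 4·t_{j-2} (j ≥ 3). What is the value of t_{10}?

t_3 = -8  t_4 = -16  t_5 = -64  t_6 = -192  t_7 = -640  t_8 = -2048  t_9 = -6656  t_{10} = -21504.

-21504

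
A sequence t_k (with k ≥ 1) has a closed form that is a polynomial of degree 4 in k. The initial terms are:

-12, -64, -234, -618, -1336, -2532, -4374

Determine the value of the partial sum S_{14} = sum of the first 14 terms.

1st diffs: -52, -170, -384, -718, -1196, -1842.
2nd diffs: -118, -214, -334, -478, -646.
3rd diffs: -96, -120, -144, -168.
4th diffs: -24, -24, -24 (constant).
So t_k = -k^4 - 6k^3 + 2k^2 - k - 6.
Continuing: …, -7054, -10788, -15816, -22402, …, t_{14} = -54508.
Summing k = 1..14 (14 terms) gives -191996.

-191996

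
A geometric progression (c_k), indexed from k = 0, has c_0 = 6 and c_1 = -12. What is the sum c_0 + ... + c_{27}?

Common ratio r = -2.
c_k = 6·(-2)^(k-0).
S = 6·((-2)^28 - 1)/(-2 - 1) = 6·(268435456 - 1)/(-3) = -536870910.

-536870910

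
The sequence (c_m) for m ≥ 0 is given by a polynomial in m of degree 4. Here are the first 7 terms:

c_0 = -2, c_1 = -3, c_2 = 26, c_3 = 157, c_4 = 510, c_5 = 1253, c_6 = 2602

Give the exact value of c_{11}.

1st diffs: -1, 29, 131, 353, 743, 1349.
2nd diffs: 30, 102, 222, 390, 606.
3rd diffs: 72, 120, 168, 216.
4th diffs: 48, 48, 48 (constant).
Newton forward-difference form: c_m = -2 + (-1)·C(m,1) + 30·C(m,2) + 72·C(m,3) + 48·C(m,4).
At m = 11: m = 11, so c_{11} = -2 - 11 + 1650 + 11880 + 15840 = 29357.

29357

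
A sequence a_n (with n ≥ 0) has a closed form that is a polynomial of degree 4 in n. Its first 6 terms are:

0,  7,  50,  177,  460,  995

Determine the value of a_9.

8415

1st diffs: 7, 43, 127, 283, 535.
2nd diffs: 36, 84, 156, 252.
3rd diffs: 48, 72, 96.
4th diffs: 24, 24 (constant).
Newton forward-difference form: a_n = 7·C(n,1) + 36·C(n,2) + 48·C(n,3) + 24·C(n,4).
At n = 9: n = 9, so a_9 = 63 + 1296 + 4032 + 3024 = 8415.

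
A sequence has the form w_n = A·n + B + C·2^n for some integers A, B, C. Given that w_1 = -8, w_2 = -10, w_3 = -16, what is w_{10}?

-2034

The three given values yield: A + B + 2C = -8; 2A + B + 4C = -10; 3A + B + 8C = -16.
Subtracting the first from the second: A + 2C = -2.
Subtracting the second from the third: A + 4C = -6.
Solving: C = -2, A = 2, then B = -6.
So w_n = 2·n + (-6) + (-2)·2^n; at n=10 this is -2034.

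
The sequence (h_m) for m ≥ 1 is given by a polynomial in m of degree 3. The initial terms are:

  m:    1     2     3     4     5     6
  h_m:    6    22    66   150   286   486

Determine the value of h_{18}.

1st diffs: 16, 44, 84, 136, 200.
2nd diffs: 28, 40, 52, 64.
3rd diffs: 12, 12, 12 (constant).
Newton forward-difference form: h_m = 6 + 16·C(m-1,1) + 28·C(m-1,2) + 12·C(m-1,3).
At m = 18: m-1 = 17, so h_{18} = 6 + 272 + 3808 + 8160 = 12246.

12246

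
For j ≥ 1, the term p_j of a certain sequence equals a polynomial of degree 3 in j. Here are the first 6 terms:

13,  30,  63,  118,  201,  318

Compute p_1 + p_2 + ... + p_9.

2829

1st diffs: 17, 33, 55, 83, 117.
2nd diffs: 16, 22, 28, 34.
3rd diffs: 6, 6, 6 (constant).
Newton forward-difference form: p_j = 13 + 17·C(j-1,1) + 16·C(j-1,2) + 6·C(j-1,3).
Continuing: 475, 678, 933.
Summing j = 1..9 (9 terms) gives 2829.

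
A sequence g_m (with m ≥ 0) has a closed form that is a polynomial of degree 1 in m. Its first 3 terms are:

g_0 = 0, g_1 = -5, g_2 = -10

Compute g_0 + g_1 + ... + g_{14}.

-525

1st diffs: -5, -5 (constant).
So g_m = -5m.
Continuing: …, -15, -20, -25, -30, …, g_{14} = -70.
Summing m = 0..14 (15 terms) gives -525.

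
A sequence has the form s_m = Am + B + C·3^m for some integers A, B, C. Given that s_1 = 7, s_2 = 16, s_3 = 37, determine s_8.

Plug in m = 1, 2, 3: A + B + 3C = 7; 2A + B + 9C = 16; 3A + B + 27C = 37.
Subtracting the first from the second: A + 6C = 9.
Subtracting the second from the third: A + 18C = 21.
Solving: C = 1, A = 3, then B = 1.
Hence s_8 = 3·8 + 1 + 1·6561 = 6586.

6586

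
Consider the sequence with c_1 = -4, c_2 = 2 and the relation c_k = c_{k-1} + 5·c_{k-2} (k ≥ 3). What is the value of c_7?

c_3 = -18, c_4 = -8, c_5 = -98, c_6 = -138, c_7 = -628.

-628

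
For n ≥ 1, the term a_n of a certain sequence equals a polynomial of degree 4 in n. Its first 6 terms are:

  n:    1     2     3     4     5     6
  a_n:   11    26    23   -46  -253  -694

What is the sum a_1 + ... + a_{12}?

1st diffs: 15, -3, -69, -207, -441.
2nd diffs: -18, -66, -138, -234.
3rd diffs: -48, -72, -96.
4th diffs: -24, -24 (constant).
Newton forward-difference form: a_n = 11 + 15·C(n-1,1) + (-18)·C(n-1,2) + (-48)·C(n-1,3) + (-24)·C(n-1,4).
Continuing: …, -1489, -2782, -4741, -7558, …, a_{12} = -16654.
Summing n = 1..12 (12 terms) gives -45606.

-45606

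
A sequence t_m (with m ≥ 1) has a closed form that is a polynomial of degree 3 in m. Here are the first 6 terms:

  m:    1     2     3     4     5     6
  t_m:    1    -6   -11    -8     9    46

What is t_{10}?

514

1st diffs: -7, -5, 3, 17, 37.
2nd diffs: 2, 8, 14, 20.
3rd diffs: 6, 6, 6 (constant).
Newton forward-difference form: t_m = 1 + (-7)·C(m-1,1) + 2·C(m-1,2) + 6·C(m-1,3).
At m = 10: m-1 = 9, so t_{10} = 1 - 63 + 72 + 504 = 514.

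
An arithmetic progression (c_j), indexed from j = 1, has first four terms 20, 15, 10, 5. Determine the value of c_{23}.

Common difference d = -5.
c_j = 20 + (j - 1)·(-5).
c_{23} = 20 + 22·(-5) = -90.

-90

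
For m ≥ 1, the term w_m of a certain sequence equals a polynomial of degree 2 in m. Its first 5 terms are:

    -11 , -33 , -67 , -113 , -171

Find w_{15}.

-1411

1st diffs: -22, -34, -46, -58.
2nd diffs: -12, -12, -12 (constant).
So w_m = -6m^2 - 4m - 1.
Evaluating at m = 15 gives w_{15} = -1411.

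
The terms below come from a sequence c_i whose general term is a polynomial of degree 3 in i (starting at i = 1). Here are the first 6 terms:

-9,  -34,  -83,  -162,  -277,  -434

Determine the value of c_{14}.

1st diffs: -25, -49, -79, -115, -157.
2nd diffs: -24, -30, -36, -42.
3rd diffs: -6, -6, -6 (constant).
So c_i = -i^3 - 6i^2 - 2.
Evaluating at i = 14 gives c_{14} = -3922.

-3922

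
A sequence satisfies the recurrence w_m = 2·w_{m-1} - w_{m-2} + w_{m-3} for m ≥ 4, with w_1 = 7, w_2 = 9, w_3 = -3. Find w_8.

Step forward from the initial values:
w_4 = -8; w_5 = -4; w_6 = -3; w_7 = -10; w_8 = -21.

-21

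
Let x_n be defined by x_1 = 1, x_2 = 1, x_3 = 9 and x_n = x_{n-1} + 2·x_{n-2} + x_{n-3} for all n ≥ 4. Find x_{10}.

1369

x_4 = 12;  x_5 = 31;  x_6 = 64;  x_7 = 138;  x_8 = 297;  x_9 = 637;  x_{10} = 1369.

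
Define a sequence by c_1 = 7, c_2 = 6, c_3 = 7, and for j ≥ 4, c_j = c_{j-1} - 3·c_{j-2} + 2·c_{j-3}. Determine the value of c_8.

14

Step forward from the initial values:
c_4 = 3; c_5 = -6; c_6 = -1; c_7 = 23; c_8 = 14.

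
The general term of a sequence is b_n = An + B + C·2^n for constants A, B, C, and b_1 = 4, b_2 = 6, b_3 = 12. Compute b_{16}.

The three given values yield: A + B + 2C = 4; 2A + B + 4C = 6; 3A + B + 8C = 12.
Subtracting the first from the second: A + 2C = 2.
Subtracting the second from the third: A + 4C = 6.
Solving: C = 2, A = -2, then B = 2.
Hence b_{16} = -2·16 + 2 + 2·65536 = 131042.

131042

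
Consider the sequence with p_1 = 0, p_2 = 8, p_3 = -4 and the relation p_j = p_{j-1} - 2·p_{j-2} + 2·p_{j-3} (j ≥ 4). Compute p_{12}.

-300

p_4 = -20  p_5 = 4  p_6 = 36  p_7 = -12  p_8 = -76  p_9 = 20  p_{10} = 148  p_{11} = -44  p_{12} = -300.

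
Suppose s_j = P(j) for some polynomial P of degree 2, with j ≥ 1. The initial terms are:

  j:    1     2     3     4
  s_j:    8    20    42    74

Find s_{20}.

1946

1st diffs: 12, 22, 32.
2nd diffs: 10, 10 (constant).
Newton forward-difference form: s_j = 8 + 12·C(j-1,1) + 10·C(j-1,2).
At j = 20: j-1 = 19, so s_{20} = 8 + 228 + 1710 = 1946.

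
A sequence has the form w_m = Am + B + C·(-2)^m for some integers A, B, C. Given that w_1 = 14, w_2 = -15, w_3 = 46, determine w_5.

The three given values yield: A + B - 2C = 14; 2A + B + 4C = -15; 3A + B - 8C = 46.
Subtracting the first from the second: A + 6C = -29.
Subtracting the second from the third: A - 12C = 61.
Solving: C = -5, A = 1, then B = 3.
Therefore w_5 = 5 + 3 + (-5)·(-32) = 168.

168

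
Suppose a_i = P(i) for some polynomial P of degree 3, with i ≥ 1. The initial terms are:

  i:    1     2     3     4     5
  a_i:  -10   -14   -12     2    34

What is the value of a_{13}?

1658

1st diffs: -4, 2, 14, 32.
2nd diffs: 6, 12, 18.
3rd diffs: 6, 6 (constant).
Newton forward-difference form: a_i = -10 + (-4)·C(i-1,1) + 6·C(i-1,2) + 6·C(i-1,3).
At i = 13: i-1 = 12, so a_{13} = -10 - 48 + 396 + 1320 = 1658.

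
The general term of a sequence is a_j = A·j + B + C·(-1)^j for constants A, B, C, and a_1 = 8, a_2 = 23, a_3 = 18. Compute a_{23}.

118

Write the equations: A + B - C = 8; 2A + B + C = 23; 3A + B - C = 18.
Subtracting the first from the second: A + 2C = 15.
Subtracting the second from the third: A - 2C = -5.
Solving: C = 5, A = 5, then B = 8.
Therefore a_{23} = 115 + 8 + 5·(-1) = 118.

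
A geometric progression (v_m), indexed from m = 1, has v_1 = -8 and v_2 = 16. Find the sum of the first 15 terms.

-87384

Common ratio r = -2.
v_m = (-8)·(-2)^(m-1).
S = (-8)·((-2)^15 - 1)/(-2 - 1) = (-8)·(-32768 - 1)/(-3) = -87384.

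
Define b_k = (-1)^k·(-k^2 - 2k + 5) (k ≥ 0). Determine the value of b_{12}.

-163

(-1)^12 = 1; -k^2 - 2k + 5 at k=12 is -163; so b_{12} = -163.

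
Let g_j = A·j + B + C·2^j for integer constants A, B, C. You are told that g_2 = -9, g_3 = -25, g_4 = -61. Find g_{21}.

-10485673

Plug in j = 2, 3, 4: 2A + B + 4C = -9; 3A + B + 8C = -25; 4A + B + 16C = -61.
Subtracting the first from the second: A + 4C = -16.
Subtracting the second from the third: A + 8C = -36.
Solving: C = -5, A = 4, then B = 3.
Hence g_{21} = 4·21 + 3 + (-5)·2097152 = -10485673.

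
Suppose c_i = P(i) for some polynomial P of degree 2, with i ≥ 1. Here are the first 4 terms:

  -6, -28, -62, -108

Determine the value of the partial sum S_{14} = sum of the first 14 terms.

-6454

1st diffs: -22, -34, -46.
2nd diffs: -12, -12 (constant).
So c_i = -6i^2 - 4i + 4.
Continuing: …, -166, -236, -318, -412, …, c_{14} = -1228.
Summing i = 1..14 (14 terms) gives -6454.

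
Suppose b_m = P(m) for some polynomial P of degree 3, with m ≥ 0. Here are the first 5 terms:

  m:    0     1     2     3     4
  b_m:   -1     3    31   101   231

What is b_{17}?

15571

1st diffs: 4, 28, 70, 130.
2nd diffs: 24, 42, 60.
3rd diffs: 18, 18 (constant).
Newton forward-difference form: b_m = -1 + 4·C(m,1) + 24·C(m,2) + 18·C(m,3).
At m = 17: m = 17, so b_{17} = -1 + 68 + 3264 + 12240 = 15571.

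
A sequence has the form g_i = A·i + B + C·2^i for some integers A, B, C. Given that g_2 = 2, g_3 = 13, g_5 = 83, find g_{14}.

At i = 2, 3, 5: 2A + B + 4C = 2; 3A + B + 8C = 13; 5A + B + 32C = 83.
Subtracting the first from the second: A + 4C = 11.
Subtracting the second from the third: 2A + 24C = 70.
Solving: C = 3, A = -1, then B = -8.
So g_i = -1·i + (-8) + 3·2^i; at i=14 this is 49130.

49130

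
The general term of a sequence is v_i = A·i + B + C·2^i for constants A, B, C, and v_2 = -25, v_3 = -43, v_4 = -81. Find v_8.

-1273

The three given values yield: 2A + B + 4C = -25; 3A + B + 8C = -43; 4A + B + 16C = -81.
Subtracting the first from the second: A + 4C = -18.
Subtracting the second from the third: A + 8C = -38.
Solving: C = -5, A = 2, then B = -9.
Hence v_8 = 2·8 + (-9) + (-5)·256 = -1273.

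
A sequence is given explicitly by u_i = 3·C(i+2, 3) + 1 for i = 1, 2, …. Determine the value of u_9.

C(11, 3) = 165, so u_9 = 496.

496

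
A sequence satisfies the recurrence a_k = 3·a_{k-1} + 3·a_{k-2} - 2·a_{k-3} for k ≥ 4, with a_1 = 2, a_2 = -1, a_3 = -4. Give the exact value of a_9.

a_4 = -19;  a_5 = -67;  a_6 = -250;  a_7 = -913;  a_8 = -3355;  a_9 = -12304.

-12304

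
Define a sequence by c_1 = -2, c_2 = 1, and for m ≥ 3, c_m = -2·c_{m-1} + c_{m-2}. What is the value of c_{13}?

Compute successive terms:
c_3 = -4; c_4 = 9; c_5 = -22; …; c_{10} = 1801; c_{11} = -4348; c_{12} = 10497; c_{13} = -25342.

-25342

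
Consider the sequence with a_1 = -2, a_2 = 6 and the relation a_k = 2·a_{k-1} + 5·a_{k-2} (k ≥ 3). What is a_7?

Compute successive terms:
a_3 = 2;  a_4 = 34;  a_5 = 78;  a_6 = 326;  a_7 = 1042.

1042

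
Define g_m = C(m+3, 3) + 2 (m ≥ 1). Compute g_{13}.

C(16, 3) = 560, so g_{13} = 562.

562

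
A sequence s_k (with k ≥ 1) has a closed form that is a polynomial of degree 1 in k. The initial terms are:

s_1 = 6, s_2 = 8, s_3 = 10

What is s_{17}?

38

1st diffs: 2, 2 (constant).
So s_k = 2k + 4.
Evaluating at k = 17 gives s_{17} = 38.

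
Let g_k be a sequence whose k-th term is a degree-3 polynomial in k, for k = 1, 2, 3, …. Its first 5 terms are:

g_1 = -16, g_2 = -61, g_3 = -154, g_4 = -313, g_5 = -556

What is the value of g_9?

1st diffs: -45, -93, -159, -243.
2nd diffs: -48, -66, -84.
3rd diffs: -18, -18 (constant).
Newton forward-difference form: g_k = -16 + (-45)·C(k-1,1) + (-48)·C(k-1,2) + (-18)·C(k-1,3).
At k = 9: k-1 = 8, so g_9 = -16 - 360 - 1344 - 1008 = -2728.

-2728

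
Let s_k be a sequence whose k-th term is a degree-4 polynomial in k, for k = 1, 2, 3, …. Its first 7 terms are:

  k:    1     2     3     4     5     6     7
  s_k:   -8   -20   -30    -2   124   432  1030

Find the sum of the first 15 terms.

120742

1st diffs: -12, -10, 28, 126, 308, 598.
2nd diffs: 2, 38, 98, 182, 290.
3rd diffs: 36, 60, 84, 108.
4th diffs: 24, 24, 24 (constant).
So s_k = k^4 - 4k^3 + k - 6.
Continuing: …, 2050, 3648, 6004, 9322, …, s_{15} = 37134.
Summing k = 1..15 (15 terms) gives 120742.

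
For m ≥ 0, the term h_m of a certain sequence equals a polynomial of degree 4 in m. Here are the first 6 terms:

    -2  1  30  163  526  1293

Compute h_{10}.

1st diffs: 3, 29, 133, 363, 767.
2nd diffs: 26, 104, 230, 404.
3rd diffs: 78, 126, 174.
4th diffs: 48, 48 (constant).
Newton forward-difference form: h_m = -2 + 3·C(m,1) + 26·C(m,2) + 78·C(m,3) + 48·C(m,4).
At m = 10: m = 10, so h_{10} = -2 + 30 + 1170 + 9360 + 10080 = 20638.

20638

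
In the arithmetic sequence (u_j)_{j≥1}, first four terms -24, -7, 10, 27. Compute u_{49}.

Common difference d = 17.
u_j = -24 + (j - 1)·17.
u_{49} = -24 + 48·17 = 792.

792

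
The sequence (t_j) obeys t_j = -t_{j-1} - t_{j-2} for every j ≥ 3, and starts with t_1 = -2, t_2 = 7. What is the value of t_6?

-5

t_3 = -5; t_4 = -2; t_5 = 7; t_6 = -5.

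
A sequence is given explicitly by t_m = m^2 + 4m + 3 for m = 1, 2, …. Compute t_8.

t_8 = 1·8^2 + 4·8 + 3 = 99.

99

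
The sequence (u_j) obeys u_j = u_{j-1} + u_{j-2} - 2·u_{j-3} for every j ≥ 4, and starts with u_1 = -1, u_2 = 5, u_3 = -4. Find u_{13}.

7

Step forward from the initial values:
u_4 = 3;  u_5 = -11;  u_6 = 0;  u_7 = -17;  u_8 = 5;  u_9 = -12;  u_{10} = 27;  u_{11} = 5;  u_{12} = 56;  u_{13} = 7.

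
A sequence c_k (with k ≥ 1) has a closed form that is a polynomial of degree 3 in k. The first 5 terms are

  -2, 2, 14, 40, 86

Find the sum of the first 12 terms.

1st diffs: 4, 12, 26, 46.
2nd diffs: 8, 14, 20.
3rd diffs: 6, 6 (constant).
So c_k = k^3 - 2k^2 + 3k - 4.
Continuing: …, 158, 262, 404, 590, …, c_{12} = 1472.
Summing k = 1..12 (12 terms) gives 4970.

4970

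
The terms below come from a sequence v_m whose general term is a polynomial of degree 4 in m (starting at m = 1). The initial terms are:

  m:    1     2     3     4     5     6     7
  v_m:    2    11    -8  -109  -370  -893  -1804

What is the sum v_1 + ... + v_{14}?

1st diffs: 9, -19, -101, -261, -523, -911.
2nd diffs: -28, -82, -160, -262, -388.
3rd diffs: -54, -78, -102, -126.
4th diffs: -24, -24, -24 (constant).
Newton forward-difference form: v_m = 2 + 9·C(m-1,1) + (-28)·C(m-1,2) + (-54)·C(m-1,3) + (-24)·C(m-1,4).
Continuing: …, -3253, -5414, -8485, -12688, …, v_{14} = -34669.
Summing m = 1..14 (14 terms) gives -111447.

-111447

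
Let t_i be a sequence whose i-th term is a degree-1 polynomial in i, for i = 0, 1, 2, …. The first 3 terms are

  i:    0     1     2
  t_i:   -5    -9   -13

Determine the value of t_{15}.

1st diffs: -4, -4 (constant).
So t_i = -4i - 5.
Evaluating at i = 15 gives t_{15} = -65.

-65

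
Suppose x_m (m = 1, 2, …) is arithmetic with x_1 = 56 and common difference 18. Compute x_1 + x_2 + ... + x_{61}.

36356

x_m = 56 + (m - 1)·18.
x_{61} = 1136; S = 61·(56 + 1136)/2 = 36356.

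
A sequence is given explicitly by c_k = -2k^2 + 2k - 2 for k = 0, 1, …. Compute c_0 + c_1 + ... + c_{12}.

-1170

Over k = 0..12: Σk = 78, Σk² = 650.
Total = (-2)·650 + (2)·78 + (-2)·13 = -1170.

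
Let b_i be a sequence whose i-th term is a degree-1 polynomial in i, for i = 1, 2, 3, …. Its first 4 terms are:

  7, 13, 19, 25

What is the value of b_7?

1st diffs: 6, 6, 6 (constant).
So b_i = 6i + 1.
Evaluating at i = 7 gives b_7 = 43.

43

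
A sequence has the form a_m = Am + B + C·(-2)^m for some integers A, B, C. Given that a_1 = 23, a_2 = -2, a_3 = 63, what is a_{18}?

At m = 1, 2, 3: A + B - 2C = 23; 2A + B + 4C = -2; 3A + B - 8C = 63.
Subtracting the first from the second: A + 6C = -25.
Subtracting the second from the third: A - 12C = 65.
Solving: C = -5, A = 5, then B = 8.
Therefore a_{18} = 90 + 8 + (-5)·262144 = -1310622.

-1310622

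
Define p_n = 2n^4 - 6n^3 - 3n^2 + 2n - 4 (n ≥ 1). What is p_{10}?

p_{10} = 2·10^4 - 6·10^3 - 3·10^2 + 2·10 - 4 = 13716.

13716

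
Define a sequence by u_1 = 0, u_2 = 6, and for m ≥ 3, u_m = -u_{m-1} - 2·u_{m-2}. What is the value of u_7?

-30

Iterate the recurrence:
u_3 = -6, u_4 = -6, u_5 = 18, u_6 = -6, u_7 = -30.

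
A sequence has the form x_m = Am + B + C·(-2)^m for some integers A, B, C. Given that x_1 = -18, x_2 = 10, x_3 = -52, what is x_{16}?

Plug in m = 1, 2, 3: A + B - 2C = -18; 2A + B + 4C = 10; 3A + B - 8C = -52.
Subtracting the first from the second: A + 6C = 28.
Subtracting the second from the third: A - 12C = -62.
Solving: C = 5, A = -2, then B = -6.
Therefore x_{16} = -32 + (-6) + 5·65536 = 327642.

327642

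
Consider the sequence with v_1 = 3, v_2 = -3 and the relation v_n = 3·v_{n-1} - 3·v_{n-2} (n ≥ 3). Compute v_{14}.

-2187

Applying the relation repeatedly:
v_3 = -18; v_4 = -45; v_5 = -81; …; v_{11} = 2187; v_{12} = 2916; v_{13} = 2187; v_{14} = -2187.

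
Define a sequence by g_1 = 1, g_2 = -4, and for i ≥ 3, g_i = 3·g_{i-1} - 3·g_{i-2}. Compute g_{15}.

Compute successive terms:
g_3 = -15;  g_4 = -33;  g_5 = -54;  …;  g_{12} = 1701;  g_{13} = 729;  g_{14} = -2916;  g_{15} = -10935.

-10935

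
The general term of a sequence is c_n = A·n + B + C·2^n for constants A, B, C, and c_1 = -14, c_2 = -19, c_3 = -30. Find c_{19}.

Write the equations: A + B + 2C = -14; 2A + B + 4C = -19; 3A + B + 8C = -30.
Subtracting the first from the second: A + 2C = -5.
Subtracting the second from the third: A + 4C = -11.
Solving: C = -3, A = 1, then B = -9.
Therefore c_{19} = 19 + (-9) + (-3)·524288 = -1572854.

-1572854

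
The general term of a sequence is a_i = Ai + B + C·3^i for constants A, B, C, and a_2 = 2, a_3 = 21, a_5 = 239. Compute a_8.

6560

Write the equations: 2A + B + 9C = 2; 3A + B + 27C = 21; 5A + B + 243C = 239.
Subtracting the first from the second: A + 18C = 19.
Subtracting the second from the third: 2A + 216C = 218.
Solving: C = 1, A = 1, then B = -9.
Hence a_8 = 1·8 + (-9) + 1·6561 = 6560.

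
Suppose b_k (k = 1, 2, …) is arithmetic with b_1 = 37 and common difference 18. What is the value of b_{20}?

379

b_k = 37 + (k - 1)·18.
b_{20} = 37 + 19·18 = 379.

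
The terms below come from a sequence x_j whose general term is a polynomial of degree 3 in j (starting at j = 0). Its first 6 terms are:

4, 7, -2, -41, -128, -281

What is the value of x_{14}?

-7598

1st diffs: 3, -9, -39, -87, -153.
2nd diffs: -12, -30, -48, -66.
3rd diffs: -18, -18, -18 (constant).
Newton forward-difference form: x_j = 4 + 3·C(j,1) + (-12)·C(j,2) + (-18)·C(j,3).
At j = 14: j = 14, so x_{14} = 4 + 42 - 1092 - 6552 = -7598.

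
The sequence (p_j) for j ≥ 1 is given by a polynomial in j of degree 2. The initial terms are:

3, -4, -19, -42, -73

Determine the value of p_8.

-214

1st diffs: -7, -15, -23, -31.
2nd diffs: -8, -8, -8 (constant).
Newton forward-difference form: p_j = 3 + (-7)·C(j-1,1) + (-8)·C(j-1,2).
At j = 8: j-1 = 7, so p_8 = 3 - 49 - 168 = -214.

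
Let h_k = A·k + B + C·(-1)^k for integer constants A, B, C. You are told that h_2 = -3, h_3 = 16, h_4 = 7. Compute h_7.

36

Plug in k = 2, 3, 4: 2A + B + C = -3; 3A + B - C = 16; 4A + B + C = 7.
Subtracting the first from the second: A - 2C = 19.
Subtracting the second from the third: A + 2C = -9.
Solving: C = -7, A = 5, then B = -6.
So h_k = 5·k + (-6) + (-7)·(-1)^k; at k=7 this is 36.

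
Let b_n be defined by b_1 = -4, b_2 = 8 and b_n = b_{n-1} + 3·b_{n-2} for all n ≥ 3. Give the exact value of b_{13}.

Step forward from the initial values:
b_3 = -4, b_4 = 20, b_5 = 8, …, b_{10} = 1460, b_{11} = 3176, b_{12} = 7556, b_{13} = 17084.

17084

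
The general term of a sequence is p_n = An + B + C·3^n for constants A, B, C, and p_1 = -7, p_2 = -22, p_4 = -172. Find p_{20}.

At n = 1, 2, 4: A + B + 3C = -7; 2A + B + 9C = -22; 4A + B + 81C = -172.
Subtracting the first from the second: A + 6C = -15.
Subtracting the second from the third: 2A + 72C = -150.
Solving: C = -2, A = -3, then B = 2.
So p_n = -3·n + 2 + (-2)·3^n; at n=20 this is -6973568860.

-6973568860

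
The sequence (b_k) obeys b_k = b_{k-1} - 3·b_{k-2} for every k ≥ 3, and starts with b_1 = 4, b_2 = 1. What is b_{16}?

13666

Step forward from the initial values:
b_3 = -11;  b_4 = -14;  b_5 = 19;  …;  b_{13} = -2876;  b_{14} = -2519;  b_{15} = 6109;  b_{16} = 13666.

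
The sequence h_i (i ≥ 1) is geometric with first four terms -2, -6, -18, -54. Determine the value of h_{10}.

Common ratio r = 3.
h_i = (-2)·3^(i-1).
h_{10} = (-2)·3^9 = -39366.

-39366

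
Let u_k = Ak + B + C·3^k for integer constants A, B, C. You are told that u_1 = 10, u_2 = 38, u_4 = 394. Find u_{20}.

At k = 1, 2, 4: A + B + 3C = 10; 2A + B + 9C = 38; 4A + B + 81C = 394.
Subtracting the first from the second: A + 6C = 28.
Subtracting the second from the third: 2A + 72C = 356.
Solving: C = 5, A = -2, then B = -3.
Hence u_{20} = -2·20 + (-3) + 5·3486784401 = 17433921962.

17433921962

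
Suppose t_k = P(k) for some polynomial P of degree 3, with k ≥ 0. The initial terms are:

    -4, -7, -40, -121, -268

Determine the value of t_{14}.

1st diffs: -3, -33, -81, -147.
2nd diffs: -30, -48, -66.
3rd diffs: -18, -18 (constant).
Newton forward-difference form: t_k = -4 + (-3)·C(k,1) + (-30)·C(k,2) + (-18)·C(k,3).
At k = 14: k = 14, so t_{14} = -4 - 42 - 2730 - 6552 = -9328.

-9328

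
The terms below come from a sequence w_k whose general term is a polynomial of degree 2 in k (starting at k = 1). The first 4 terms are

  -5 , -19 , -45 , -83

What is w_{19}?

1st diffs: -14, -26, -38.
2nd diffs: -12, -12 (constant).
Newton forward-difference form: w_k = -5 + (-14)·C(k-1,1) + (-12)·C(k-1,2).
At k = 19: k-1 = 18, so w_{19} = -5 - 252 - 1836 = -2093.

-2093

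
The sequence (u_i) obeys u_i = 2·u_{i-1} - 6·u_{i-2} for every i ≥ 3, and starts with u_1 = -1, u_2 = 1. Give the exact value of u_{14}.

Compute successive terms:
u_3 = 8, u_4 = 10, u_5 = -28, …, u_{11} = -9856, u_{12} = -17504, u_{13} = 24128, u_{14} = 153280.

153280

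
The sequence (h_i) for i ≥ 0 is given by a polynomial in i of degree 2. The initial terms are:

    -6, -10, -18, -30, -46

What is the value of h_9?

1st diffs: -4, -8, -12, -16.
2nd diffs: -4, -4, -4 (constant).
Newton forward-difference form: h_i = -6 + (-4)·C(i,1) + (-4)·C(i,2).
At i = 9: i = 9, so h_9 = -6 - 36 - 144 = -186.

-186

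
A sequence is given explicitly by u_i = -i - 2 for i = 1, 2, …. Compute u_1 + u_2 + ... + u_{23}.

Over i = 1..23: Σi = 276.
Total = (-1)·276 + (-2)·23 = -322.

-322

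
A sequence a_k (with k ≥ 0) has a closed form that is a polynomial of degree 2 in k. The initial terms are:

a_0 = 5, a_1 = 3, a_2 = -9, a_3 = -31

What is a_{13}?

1st diffs: -2, -12, -22.
2nd diffs: -10, -10 (constant).
Newton forward-difference form: a_k = 5 + (-2)·C(k,1) + (-10)·C(k,2).
At k = 13: k = 13, so a_{13} = 5 - 26 - 780 = -801.

-801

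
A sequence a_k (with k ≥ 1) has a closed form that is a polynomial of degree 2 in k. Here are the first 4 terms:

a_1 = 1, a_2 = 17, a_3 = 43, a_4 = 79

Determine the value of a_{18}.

1st diffs: 16, 26, 36.
2nd diffs: 10, 10 (constant).
Newton forward-difference form: a_k = 1 + 16·C(k-1,1) + 10·C(k-1,2).
At k = 18: k-1 = 17, so a_{18} = 1 + 272 + 1360 = 1633.

1633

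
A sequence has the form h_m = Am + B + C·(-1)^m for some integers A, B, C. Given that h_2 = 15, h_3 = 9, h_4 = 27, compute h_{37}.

213

The three given values yield: 2A + B + C = 15; 3A + B - C = 9; 4A + B + C = 27.
Subtracting the first from the second: A - 2C = -6.
Subtracting the second from the third: A + 2C = 18.
Solving: C = 6, A = 6, then B = -3.
Therefore h_{37} = 222 + (-3) + 6·(-1) = 213.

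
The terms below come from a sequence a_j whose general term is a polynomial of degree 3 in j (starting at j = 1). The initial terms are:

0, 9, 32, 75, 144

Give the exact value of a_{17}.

5184

1st diffs: 9, 23, 43, 69.
2nd diffs: 14, 20, 26.
3rd diffs: 6, 6 (constant).
So a_j = j^3 + j^2 - j - 1.
Evaluating at j = 17 gives a_{17} = 5184.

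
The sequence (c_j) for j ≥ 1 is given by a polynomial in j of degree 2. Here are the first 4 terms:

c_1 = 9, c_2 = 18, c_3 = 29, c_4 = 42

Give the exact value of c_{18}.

1st diffs: 9, 11, 13.
2nd diffs: 2, 2 (constant).
Newton forward-difference form: c_j = 9 + 9·C(j-1,1) + 2·C(j-1,2).
At j = 18: j-1 = 17, so c_{18} = 9 + 153 + 272 = 434.

434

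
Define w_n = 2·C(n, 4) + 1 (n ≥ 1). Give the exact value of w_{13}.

1431

C(13, 4) = 715, so w_{13} = 1431.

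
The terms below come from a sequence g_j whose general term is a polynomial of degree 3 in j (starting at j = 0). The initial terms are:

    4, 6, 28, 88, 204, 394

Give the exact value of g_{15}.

1st diffs: 2, 22, 60, 116, 190.
2nd diffs: 20, 38, 56, 74.
3rd diffs: 18, 18, 18 (constant).
Newton forward-difference form: g_j = 4 + 2·C(j,1) + 20·C(j,2) + 18·C(j,3).
At j = 15: j = 15, so g_{15} = 4 + 30 + 2100 + 8190 = 10324.

10324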